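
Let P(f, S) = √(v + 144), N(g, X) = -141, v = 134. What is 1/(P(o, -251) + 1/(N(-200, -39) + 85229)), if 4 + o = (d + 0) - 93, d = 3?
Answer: -85088/2012711032831 + 7239967744*√278/2012711032831 ≈ 0.059976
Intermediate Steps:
o = -94 (o = -4 + ((3 + 0) - 93) = -4 + (3 - 93) = -4 - 90 = -94)
P(f, S) = √278 (P(f, S) = √(134 + 144) = √278)
1/(P(o, -251) + 1/(N(-200, -39) + 85229)) = 1/(√278 + 1/(-141 + 85229)) = 1/(√278 + 1/85088) = 1/(1/85088 + √278)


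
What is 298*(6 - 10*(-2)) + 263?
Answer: 8011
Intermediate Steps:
298*(6 - 10*(-2)) + 263 = 298*(6 + 20) + 263 = 298*26 + 263 = 7748 + 263 = 8011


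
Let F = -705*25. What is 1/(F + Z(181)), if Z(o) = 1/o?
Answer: -181/3190124 ≈ -5.6738e-5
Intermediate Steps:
F = -17625
1/(F + Z(181)) = 1/(-17625 + 1/181) = 1/(-3190124/181) = -181/3190124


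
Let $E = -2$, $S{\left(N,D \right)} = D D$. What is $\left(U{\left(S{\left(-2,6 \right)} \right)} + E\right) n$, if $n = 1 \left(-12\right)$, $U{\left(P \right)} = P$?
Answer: $-408$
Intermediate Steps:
$S{\left(N,D \right)} = D^{2}$
$n = -12$
$\left(U{\left(S{\left(-2,6 \right)} \right)} + E\right) n = \left(6^{2} - 2\right) \left(-12\right) = \left(36 - 2\right) \left(-12\right) = 34 \left(-12\right) = -408$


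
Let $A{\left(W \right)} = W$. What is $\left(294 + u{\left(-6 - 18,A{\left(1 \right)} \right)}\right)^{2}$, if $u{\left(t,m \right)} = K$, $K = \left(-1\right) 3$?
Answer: $84681$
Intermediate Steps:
$K = -3$
$u{\left(t,m \right)} = -3$
$\left(294 + u{\left(-6 - 18,A{\left(1 \right)} \right)}\right)^{2} = \left(294 - 3\right)^{2} = 291^{2} = 84681$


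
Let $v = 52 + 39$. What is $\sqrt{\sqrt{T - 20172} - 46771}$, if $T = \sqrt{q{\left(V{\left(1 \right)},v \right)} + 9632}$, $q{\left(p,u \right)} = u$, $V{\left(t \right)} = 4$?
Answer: $\sqrt{-46771 + \sqrt{-20172 + \sqrt{9723}}} \approx 0.3276 + 216.27 i$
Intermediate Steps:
$v = 91$
$T = \sqrt{9723}$ ($T = \sqrt{91 + 9632} = \sqrt{9723} \approx 98.605$)
$\sqrt{\sqrt{T - 20172} - 46771} = \sqrt{\sqrt{\sqrt{9723} - 20172} - 46771} = \sqrt{\sqrt{-20172 + \sqrt{9723}} - 46771} = \sqrt{-46771 + \sqrt{-20172 + \sqrt{9723}}}$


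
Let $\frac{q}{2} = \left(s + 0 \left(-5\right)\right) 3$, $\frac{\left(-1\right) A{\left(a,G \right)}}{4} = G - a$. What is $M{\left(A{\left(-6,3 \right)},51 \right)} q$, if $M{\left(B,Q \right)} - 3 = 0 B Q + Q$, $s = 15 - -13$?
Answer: $9072$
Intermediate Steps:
$s = 28$ ($s = 15 + 13 = 28$)
$A{\left(a,G \right)} = - 4 G + 4 a$ ($A{\left(a,G \right)} = - 4 \left(G - a\right) = - 4 G + 4 a$)
$M{\left(B,Q \right)} = 3 + Q$ ($M{\left(B,Q \right)} = 3 + \left(0 B Q + Q\right) = 3 + \left(0 Q + Q\right) = 3 + \left(0 + Q\right) = 3 + Q$)
$q = 168$ ($q = 2 \left(28 + 0 \left(-5\right)\right) 3 = 2 \left(28 + 0\right) 3 = 2 \cdot 28 \cdot 3 = 2 \cdot 84 = 168$)
$M{\left(A{\left(-6,3 \right)},51 \right)} q = \left(3 + 51\right) 168 = 54 \cdot 168 = 9072$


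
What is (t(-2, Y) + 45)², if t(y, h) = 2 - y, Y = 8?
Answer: 2401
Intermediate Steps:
(t(-2, Y) + 45)² = ((2 - 1*(-2)) + 45)² = ((2 + 2) + 45)² = (4 + 45)² = 49² = 2401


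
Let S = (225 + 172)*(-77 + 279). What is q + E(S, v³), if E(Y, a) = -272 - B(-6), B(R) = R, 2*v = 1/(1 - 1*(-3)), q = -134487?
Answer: -134753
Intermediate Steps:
v = ⅛ (v = 1/(2*(1 - 1*(-3))) = 1/(2*(1 + 3)) = (½)/4 = (½)*(¼) = ⅛ ≈ 0.12500)
S = 80194 (S = 397*202 = 80194)
E(Y, a) = -266 (E(Y, a) = -272 - 1*(-6) = -272 + 6 = -266)
q + E(S, v³) = -134487 - 266 = -134753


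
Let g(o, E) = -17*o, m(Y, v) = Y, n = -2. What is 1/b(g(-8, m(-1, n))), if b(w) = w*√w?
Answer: √34/9248 ≈ 0.00063051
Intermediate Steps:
b(w) = w^(3/2)
1/b(g(-8, m(-1, n))) = 1/((-17*(-8))^(3/2)) = 1/(136^(3/2)) = 1/(272*√34) = √34/9248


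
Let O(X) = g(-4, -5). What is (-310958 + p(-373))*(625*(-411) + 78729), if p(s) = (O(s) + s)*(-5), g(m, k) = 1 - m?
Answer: 55068135228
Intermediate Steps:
O(X) = 5 (O(X) = 1 - 1*(-4) = 1 + 4 = 5)
p(s) = -25 - 5*s (p(s) = (5 + s)*(-5) = -25 - 5*s)
(-310958 + p(-373))*(625*(-411) + 78729) = (-310958 + (-25 - 5*(-373)))*(625*(-411) + 78729) = (-310958 + (-25 + 1865))*(-256875 + 78729) = (-310958 + 1840)*(-178146) = -309118*(-178146) = 55068135228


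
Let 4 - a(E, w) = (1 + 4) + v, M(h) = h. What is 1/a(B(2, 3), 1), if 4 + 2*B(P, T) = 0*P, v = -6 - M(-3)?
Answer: ½ ≈ 0.50000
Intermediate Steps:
v = -3 (v = -6 - 1*(-3) = -6 + 3 = -3)
B(P, T) = -2 (B(P, T) = -2 + (0*P)/2 = -2 + (½)*0 = -2 + 0 = -2)
a(E, w) = 2 (a(E, w) = 4 - ((1 + 4) - 3) = 4 - (5 - 3) = 4 - 1*2 = 4 - 2 = 2)
1/a(B(2, 3), 1) = 1/2 = ½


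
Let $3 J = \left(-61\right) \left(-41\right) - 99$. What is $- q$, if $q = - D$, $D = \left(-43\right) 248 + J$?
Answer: $- \frac{29590}{3} \approx -9863.3$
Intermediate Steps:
$J = \frac{2402}{3}$ ($J = \frac{\left(-61\right) \left(-41\right) - 99}{3} = \frac{2501 - 99}{3} = \frac{1}{3} \cdot 2402 = \frac{2402}{3} \approx 800.67$)
$D = - \frac{29590}{3}$ ($D = \left(-43\right) 248 + \frac{2402}{3} = -10664 + \frac{2402}{3} = - \frac{29590}{3} \approx -9863.3$)
$q = \frac{29590}{3}$ ($q = \left(-1\right) \left(- \frac{29590}{3}\right) = \frac{29590}{3} \approx 9863.3$)
$- q = \left(-1\right) \frac{29590}{3} = - \frac{29590}{3}$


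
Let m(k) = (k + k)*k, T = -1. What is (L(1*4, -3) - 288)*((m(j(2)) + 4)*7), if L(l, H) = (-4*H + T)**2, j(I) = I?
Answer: -14028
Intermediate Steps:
m(k) = 2*k**2 (m(k) = (2*k)*k = 2*k**2)
L(l, H) = (-1 - 4*H)**2 (L(l, H) = (-4*H - 1)**2 = (-1 - 4*H)**2)
(L(1*4, -3) - 288)*((m(j(2)) + 4)*7) = ((1 + 4*(-3))**2 - 288)*((2*2**2 + 4)*7) = ((1 - 12)**2 - 288)*((2*4 + 4)*7) = ((-11)**2 - 288)*((8 + 4)*7) = (121 - 288)*(12*7) = -167*84 = -14028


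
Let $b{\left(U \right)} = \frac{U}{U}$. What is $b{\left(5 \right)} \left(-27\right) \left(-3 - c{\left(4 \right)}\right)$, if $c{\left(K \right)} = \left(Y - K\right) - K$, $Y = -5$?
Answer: $-270$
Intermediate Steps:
$b{\left(U \right)} = 1$
$c{\left(K \right)} = -5 - 2 K$ ($c{\left(K \right)} = \left(-5 - K\right) - K = -5 - 2 K$)
$b{\left(5 \right)} \left(-27\right) \left(-3 - c{\left(4 \right)}\right) = 1 \left(-27\right) \left(-3 - \left(-5 - 8\right)\right) = - 27 \left(-3 - \left(-5 - 8\right)\right) = - 27 \left(-3 - -13\right) = - 27 \left(-3 + 13\right) = \left(-27\right) 10 = -270$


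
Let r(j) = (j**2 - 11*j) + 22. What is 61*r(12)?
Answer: 2074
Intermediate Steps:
r(j) = 22 + j**2 - 11*j
61*r(12) = 61*(22 + 12**2 - 11*12) = 61*(22 + 144 - 132) = 61*34 = 2074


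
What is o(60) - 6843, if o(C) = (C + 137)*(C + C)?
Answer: 16797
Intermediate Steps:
o(C) = 2*C*(137 + C) (o(C) = (137 + C)*(2*C) = 2*C*(137 + C))
o(60) - 6843 = 2*60*(137 + 60) - 6843 = 2*60*197 - 6843 = 23640 - 6843 = 16797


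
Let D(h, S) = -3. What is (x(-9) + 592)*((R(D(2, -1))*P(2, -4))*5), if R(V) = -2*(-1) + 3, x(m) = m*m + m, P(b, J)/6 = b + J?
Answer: -199200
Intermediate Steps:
P(b, J) = 6*J + 6*b (P(b, J) = 6*(b + J) = 6*(J + b) = 6*J + 6*b)
x(m) = m + m² (x(m) = m² + m = m + m²)
R(V) = 5 (R(V) = 2 + 3 = 5)
(x(-9) + 592)*((R(D(2, -1))*P(2, -4))*5) = (-9*(1 - 9) + 592)*((5*(6*(-4) + 6*2))*5) = (-9*(-8) + 592)*((5*(-24 + 12))*5) = (72 + 592)*((5*(-12))*5) = 664*(-60*5) = 664*(-300) = -199200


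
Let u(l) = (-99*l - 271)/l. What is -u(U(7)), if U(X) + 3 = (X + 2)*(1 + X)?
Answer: 7102/69 ≈ 102.93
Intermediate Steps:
U(X) = -3 + (1 + X)*(2 + X) (U(X) = -3 + (X + 2)*(1 + X) = -3 + (2 + X)*(1 + X) = -3 + (1 + X)*(2 + X))
u(l) = (-271 - 99*l)/l
-u(U(7)) = -(-99 - 271/(-1 + 7**2 + 3*7)) = -(-99 - 271/(-1 + 49 + 21)) = -(-99 - 271/69) = -1*(-7102/69) = 7102/69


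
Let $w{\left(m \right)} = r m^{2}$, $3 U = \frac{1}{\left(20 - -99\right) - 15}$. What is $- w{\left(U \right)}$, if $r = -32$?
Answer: $\frac{1}{3042} \approx 0.00032873$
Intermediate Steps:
$U = \frac{1}{312}$ ($U = \frac{1}{3 \left(\left(20 - -99\right) - 15\right)} = \frac{1}{3 \left(\left(20 + 99\right) - 15\right)} = \frac{1}{3 \left(119 - 15\right)} = \frac{1}{3 \cdot 104} = \frac{1}{3} \cdot \frac{1}{104} = \frac{1}{312} \approx 0.0032051$)
$w{\left(m \right)} = - 32 m^{2}$
$- w{\left(U \right)} = - \frac{-32}{97344} = \left(-1\right) \left(- \frac{1}{3042}\right) = \frac{1}{3042}$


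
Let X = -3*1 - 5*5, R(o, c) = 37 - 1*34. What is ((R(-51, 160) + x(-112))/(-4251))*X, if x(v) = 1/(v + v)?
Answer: 671/34008 ≈ 0.019731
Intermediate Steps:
R(o, c) = 3 (R(o, c) = 37 - 34 = 3)
x(v) = 1/(2*v)
X = -28 (X = -3 - 25 = -28)
((R(-51, 160) + x(-112))/(-4251))*X = ((3 + (1/2)/(-112))/(-4251))*(-28) = ((3 + (1/2)*(-1/112))*(-1/4251))*(-28) = ((3 - 1/224)*(-1/4251))*(-28) = ((671/224)*(-1/4251))*(-28) = -671/952224*(-28) = 671/34008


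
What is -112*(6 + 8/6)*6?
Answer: -4928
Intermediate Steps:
-112*(6 + 8/6)*6 = -112*(6 + 8*(1/6))*6 = -112*(6 + 4/3)*6 = -2464*6/3 = -112*44 = -4928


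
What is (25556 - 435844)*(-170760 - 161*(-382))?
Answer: 44827246304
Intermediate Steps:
(25556 - 435844)*(-170760 - 161*(-382)) = -410288*(-170760 + 61502) = -410288*(-109258) = 44827246304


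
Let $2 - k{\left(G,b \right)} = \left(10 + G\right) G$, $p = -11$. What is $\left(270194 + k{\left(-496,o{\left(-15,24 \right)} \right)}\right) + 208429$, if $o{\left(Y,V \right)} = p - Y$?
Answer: $237569$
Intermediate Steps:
$o{\left(Y,V \right)} = -11 - Y$
$k{\left(G,b \right)} = 2 - G \left(10 + G\right)$ ($k{\left(G,b \right)} = 2 - \left(10 + G\right) G = 2 - G \left(10 + G\right)$)
$\left(270194 + k{\left(-496,o{\left(-15,24 \right)} \right)}\right) + 208429 = \left(270194 - 241054\right) + 208429 = 29140 + 208429 = 237569$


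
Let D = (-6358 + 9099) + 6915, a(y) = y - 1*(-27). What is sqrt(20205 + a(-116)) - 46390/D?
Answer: -23195/4828 + 2*sqrt(5029) ≈ 137.03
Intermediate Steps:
a(y) = 27 + y (a(y) = y + 27 = 27 + y)
D = 9656 (D = 2741 + 6915 = 9656)
sqrt(20205 + a(-116)) - 46390/D = sqrt(20205 + (27 - 116)) - 46390/9656 = sqrt(20205 - 89) - 46390/9656 = sqrt(20116) - 1*23195/4828 = 2*sqrt(5029) - 23195/4828 = -23195/4828 + 2*sqrt(5029)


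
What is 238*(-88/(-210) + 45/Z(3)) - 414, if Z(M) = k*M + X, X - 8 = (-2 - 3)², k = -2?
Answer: 412/5 ≈ 82.400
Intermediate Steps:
X = 33 (X = 8 + (-2 - 3)² = 8 + (-5)² = 8 + 25 = 33)
Z(M) = 33 - 2*M (Z(M) = -2*M + 33 = 33 - 2*M)
238*(-88/(-210) + 45/Z(3)) - 414 = 238*(-88/(-210) + 45/(33 - 2*3)) - 414 = 238*(-88*(-1/210) + 45/(33 - 6)) - 414 = 238*(44/105 + 45/27) - 414 = 238*(44/105 + 45*(1/27)) - 414 = 238*(44/105 + 5/3) - 414 = 238*(73/35) - 414 = 2482/5 - 414 = 412/5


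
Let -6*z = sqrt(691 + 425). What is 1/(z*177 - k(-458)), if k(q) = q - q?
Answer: -sqrt(31)/5487 ≈ -0.0010147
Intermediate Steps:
k(q) = 0
z = -sqrt(31) (z = -sqrt(691 + 425)/6 = -sqrt(31) ≈ -5.5678)
1/(z*177 - k(-458)) = 1/(-sqrt(31)*177 - 1*0) = 1/(-177*sqrt(31) + 0) = 1/(-177*sqrt(31)) = -sqrt(31)/5487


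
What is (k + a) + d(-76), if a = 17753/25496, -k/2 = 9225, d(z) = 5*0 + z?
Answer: -472321143/25496 ≈ -18525.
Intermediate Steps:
d(z) = z (d(z) = 0 + z = z)
k = -18450 (k = -2*9225 = -18450)
a = 17753/25496 (a = 17753*(1/25496) = 17753/25496 ≈ 0.69631)
(k + a) + d(-76) = (-18450 + 17753/25496) - 76 = -470383447/25496 - 76 = -472321143/25496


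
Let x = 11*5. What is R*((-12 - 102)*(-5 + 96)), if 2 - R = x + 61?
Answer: 1182636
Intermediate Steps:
x = 55
R = -114 (R = 2 - (55 + 61) = 2 - 1*116 = 2 - 116 = -114)
R*((-12 - 102)*(-5 + 96)) = -114*(-12 - 102)*(-5 + 96) = -(-12996)*91 = -114*(-10374) = 1182636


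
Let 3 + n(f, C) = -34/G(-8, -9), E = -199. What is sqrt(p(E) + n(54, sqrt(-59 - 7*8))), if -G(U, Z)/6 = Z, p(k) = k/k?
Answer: I*sqrt(213)/9 ≈ 1.6216*I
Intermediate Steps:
p(k) = 1
G(U, Z) = -6*Z
n(f, C) = -98/27 (n(f, C) = -3 - 34/((-6*(-9))) = -3 - 34/54 = -3 - 34*1/54 = -3 - 17/27 = -98/27)
sqrt(p(E) + n(54, sqrt(-59 - 7*8))) = sqrt(1 - 98/27) = sqrt(-71/27) = I*sqrt(213)/9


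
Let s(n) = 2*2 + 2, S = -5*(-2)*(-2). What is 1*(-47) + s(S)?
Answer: -41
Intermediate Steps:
S = -20 (S = 10*(-2) = -20)
s(n) = 6 (s(n) = 4 + 2 = 6)
1*(-47) + s(S) = 1*(-47) + 6 = -47 + 6 = -41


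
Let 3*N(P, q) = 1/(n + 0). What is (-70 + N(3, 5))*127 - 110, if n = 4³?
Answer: -1727873/192 ≈ -8999.3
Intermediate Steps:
n = 64
N(P, q) = 1/192 (N(P, q) = 1/(3*(64 + 0)) = (⅓)/64 = (⅓)*(1/64) = 1/192)
(-70 + N(3, 5))*127 - 110 = (-70 + 1/192)*127 - 110 = -13439/192*127 - 110 = -1706753/192 - 110 = -1727873/192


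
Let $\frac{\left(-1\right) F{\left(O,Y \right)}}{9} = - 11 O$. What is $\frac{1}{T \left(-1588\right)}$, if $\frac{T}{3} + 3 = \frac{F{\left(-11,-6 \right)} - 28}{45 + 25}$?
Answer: $\frac{35}{3160914} \approx 1.1073 \cdot 10^{-5}$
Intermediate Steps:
$F{\left(O,Y \right)} = 99 O$ ($F{\left(O,Y \right)} = - 9 \left(- 11 O\right) = 99 O$)
$T = - \frac{3981}{70}$ ($T = -9 + 3 \frac{99 \left(-11\right) - 28}{45 + 25} = -9 + 3 \frac{-1089 - 28}{70} = -9 + 3 \left(\left(-1117\right) \frac{1}{70}\right) = -9 + 3 \left(- \frac{1117}{70}\right) = -9 - \frac{3351}{70} = - \frac{3981}{70} \approx -56.871$)
$\frac{1}{T \left(-1588\right)} = \frac{1}{\left(- \frac{3981}{70}\right) \left(-1588\right)} = \frac{1}{\frac{3160914}{35}} = \frac{35}{3160914}$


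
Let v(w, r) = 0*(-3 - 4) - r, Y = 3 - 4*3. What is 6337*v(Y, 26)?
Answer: -164762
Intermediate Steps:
Y = -9 (Y = 3 - 12 = -9)
v(w, r) = -r (v(w, r) = 0*(-7) - r = 0 - r = -r)
6337*v(Y, 26) = 6337*(-1*26) = 6337*(-26) = -164762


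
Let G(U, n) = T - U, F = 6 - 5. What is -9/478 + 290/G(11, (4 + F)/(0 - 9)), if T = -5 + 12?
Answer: -17332/239 ≈ -72.519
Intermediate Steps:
F = 1
T = 7
G(U, n) = 7 - U
-9/478 + 290/G(11, (4 + F)/(0 - 9)) = -9/478 + 290/(7 - 1*11) = -9*1/478 + 290/(7 - 11) = -9/478 + 290/(-4) = -9/478 + 290*(-¼) = -9/478 - 145/2 = -17332/239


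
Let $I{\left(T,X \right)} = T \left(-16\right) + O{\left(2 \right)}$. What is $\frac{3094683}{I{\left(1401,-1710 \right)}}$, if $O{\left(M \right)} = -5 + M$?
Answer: $- \frac{1031561}{7473} \approx -138.04$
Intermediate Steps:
$I{\left(T,X \right)} = -3 - 16 T$ ($I{\left(T,X \right)} = T \left(-16\right) + \left(-5 + 2\right) = - 16 T - 3 = -3 - 16 T$)
$\frac{3094683}{I{\left(1401,-1710 \right)}} = \frac{3094683}{-3 - 22416} = \frac{3094683}{-22419} = 3094683 \left(- \frac{1}{22419}\right) = - \frac{1031561}{7473}$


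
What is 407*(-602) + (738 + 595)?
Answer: -243681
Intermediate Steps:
407*(-602) + (738 + 595) = -245014 + 1333 = -243681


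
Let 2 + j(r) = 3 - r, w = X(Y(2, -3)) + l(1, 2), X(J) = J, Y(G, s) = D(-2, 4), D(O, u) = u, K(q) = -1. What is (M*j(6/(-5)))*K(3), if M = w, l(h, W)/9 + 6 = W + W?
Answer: 154/5 ≈ 30.800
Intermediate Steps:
l(h, W) = -54 + 18*W (l(h, W) = -54 + 9*(W + W) = -54 + 9*(2*W) = -54 + 18*W)
Y(G, s) = 4
w = -14 (w = 4 + (-54 + 18*2) = 4 + (-54 + 36) = 4 - 18 = -14)
M = -14
j(r) = 1 - r (j(r) = -2 + (3 - r) = 1 - r)
(M*j(6/(-5)))*K(3) = -14*(1 - 6/(-5))*(-1) = -14*(1 - 6*(-1)/5)*(-1) = -14*(1 - 1*(-6/5))*(-1) = -14*(1 + 6/5)*(-1) = -14*11/5*(-1) = -154/5*(-1) = 154/5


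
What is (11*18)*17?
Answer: 3366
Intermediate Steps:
(11*18)*17 = 198*17 = 3366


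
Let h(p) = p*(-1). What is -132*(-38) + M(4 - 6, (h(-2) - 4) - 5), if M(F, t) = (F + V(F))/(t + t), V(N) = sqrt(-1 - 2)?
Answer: 35113/7 - I*sqrt(3)/14 ≈ 5016.1 - 0.12372*I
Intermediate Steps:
V(N) = I*sqrt(3) (V(N) = sqrt(-3) = I*sqrt(3))
h(p) = -p
M(F, t) = (F + I*sqrt(3))/(2*t) (M(F, t) = (F + I*sqrt(3))/(t + t) = (F + I*sqrt(3))/((2*t)) = (F + I*sqrt(3))*(1/(2*t)) = (F + I*sqrt(3))/(2*t))
-132*(-38) + M(4 - 6, (h(-2) - 4) - 5) = -132*(-38) + ((4 - 6) + I*sqrt(3))/(2*((-1*(-2) - 4) - 5)) = 5016 + (-2 + I*sqrt(3))/(2*((2 - 4) - 5)) = 5016 + (-2 + I*sqrt(3))/(2*(-2 - 5)) = 5016 + (1/2)*(-2 + I*sqrt(3))/(-7) = 5016 + (1/2)*(-1/7)*(-2 + I*sqrt(3)) = 5016 + (1/7 - I*sqrt(3)/14) = 35113/7 - I*sqrt(3)/14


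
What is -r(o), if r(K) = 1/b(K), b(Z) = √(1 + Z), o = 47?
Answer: -√3/12 ≈ -0.14434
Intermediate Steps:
r(K) = (1 + K)^(-½) (r(K) = 1/(√(1 + K)) = (1 + K)^(-½))
-r(o) = -1/√(1 + 47) = -1/√48 = -√3/12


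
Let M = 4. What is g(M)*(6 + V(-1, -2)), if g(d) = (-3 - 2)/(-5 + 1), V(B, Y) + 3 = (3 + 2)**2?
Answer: 35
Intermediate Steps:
V(B, Y) = 22 (V(B, Y) = -3 + (3 + 2)**2 = -3 + 5**2 = -3 + 25 = 22)
g(d) = 5/4 (g(d) = -5/(-4) = -5*(-1/4) = 5/4)
g(M)*(6 + V(-1, -2)) = 5*(6 + 22)/4 = (5/4)*28 = 35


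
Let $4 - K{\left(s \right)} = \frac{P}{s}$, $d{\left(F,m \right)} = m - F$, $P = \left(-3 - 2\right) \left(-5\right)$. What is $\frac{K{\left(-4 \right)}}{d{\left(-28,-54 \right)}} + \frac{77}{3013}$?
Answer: $- \frac{115525}{313352} \approx -0.36867$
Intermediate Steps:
$P = 25$ ($P = \left(-5\right) \left(-5\right) = 25$)
$K{\left(s \right)} = 4 - \frac{25}{s}$
$\frac{K{\left(-4 \right)}}{d{\left(-28,-54 \right)}} + \frac{77}{3013} = \frac{4 - \frac{25}{-4}}{-54 - -28} + \frac{77}{3013} = \frac{4 - - \frac{25}{4}}{-54 + 28} + 77 \cdot \frac{1}{3013} = \frac{4 + \frac{25}{4}}{-26} + \frac{77}{3013} = \frac{41}{4} \left(- \frac{1}{26}\right) + \frac{77}{3013} = - \frac{41}{104} + \frac{77}{3013} = - \frac{115525}{313352}$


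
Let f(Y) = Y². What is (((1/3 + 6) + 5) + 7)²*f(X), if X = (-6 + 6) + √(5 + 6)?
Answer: 33275/9 ≈ 3697.2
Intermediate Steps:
X = √11 (X = 0 + √11 = √11 ≈ 3.3166)
(((1/3 + 6) + 5) + 7)²*f(X) = (((1/3 + 6) + 5) + 7)²*(√11)² = (((⅓ + 6) + 5) + 7)²*11 = ((19/3 + 5) + 7)²*11 = (34/3 + 7)²*11 = (55/3)²*11 = (3025/9)*11 = 33275/9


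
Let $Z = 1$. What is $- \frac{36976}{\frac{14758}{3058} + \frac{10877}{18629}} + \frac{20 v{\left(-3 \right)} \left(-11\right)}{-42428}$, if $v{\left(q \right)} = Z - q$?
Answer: $- \frac{2792853889847208}{408619623667} \approx -6834.9$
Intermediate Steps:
$v{\left(q \right)} = 1 - q$
$- \frac{36976}{\frac{14758}{3058} + \frac{10877}{18629}} + \frac{20 v{\left(-3 \right)} \left(-11\right)}{-42428} = - \frac{36976}{\frac{14758}{3058} + \frac{10877}{18629}} + \frac{20 \left(1 - -3\right) \left(-11\right)}{-42428} = - \frac{36976}{14758 \cdot \frac{1}{3058} + 10877 \cdot \frac{1}{18629}} + 20 \left(1 + 3\right) \left(-11\right) \left(- \frac{1}{42428}\right) = - \frac{36976}{\frac{7379}{1529} + \frac{10877}{18629}} + 20 \cdot 4 \left(-11\right) \left(- \frac{1}{42428}\right) = - \frac{36976}{\frac{154094324}{28483741}} + 80 \left(-11\right) \left(- \frac{1}{42428}\right) = \left(-36976\right) \frac{28483741}{154094324} - - \frac{220}{10607} = - \frac{263303701804}{38523581} + \frac{220}{10607} = - \frac{2792853889847208}{408619623667}$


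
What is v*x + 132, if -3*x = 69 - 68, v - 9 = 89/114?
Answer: 44029/342 ≈ 128.74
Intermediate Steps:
v = 1115/114 (v = 9 + 89/114 = 1115/114 ≈ 9.7807)
x = -1/3 (x = -(69 - 68)/3 = -1/3*1 = -1/3 ≈ -0.33333)
v*x + 132 = (1115/114)*(-1/3) + 132 = -1115/342 + 132 = 44029/342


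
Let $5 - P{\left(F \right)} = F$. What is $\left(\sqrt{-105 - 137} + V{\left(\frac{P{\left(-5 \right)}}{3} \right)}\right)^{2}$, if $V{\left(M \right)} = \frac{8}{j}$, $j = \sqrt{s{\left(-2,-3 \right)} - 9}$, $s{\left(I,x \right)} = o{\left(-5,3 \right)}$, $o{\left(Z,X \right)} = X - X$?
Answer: $- \frac{2242}{9} + \frac{176 \sqrt{2}}{3} \approx -166.14$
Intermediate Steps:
$o{\left(Z,X \right)} = 0$
$s{\left(I,x \right)} = 0$
$j = 3 i$ ($j = \sqrt{0 - 9} = \sqrt{-9} = 3 i \approx 3.0 i$)
$P{\left(F \right)} = 5 - F$
$V{\left(M \right)} = - \frac{8 i}{3}$ ($V{\left(M \right)} = \frac{8}{3 i} = 8 \left(- \frac{i}{3}\right) = - \frac{8 i}{3}$)
$\left(\sqrt{-105 - 137} + V{\left(\frac{P{\left(-5 \right)}}{3} \right)}\right)^{2} = \left(\sqrt{-105 - 137} - \frac{8 i}{3}\right)^{2} = \left(\sqrt{-242} - \frac{8 i}{3}\right)^{2} = \left(11 i \sqrt{2} - \frac{8 i}{3}\right)^{2} = \left(- \frac{8 i}{3} + 11 i \sqrt{2}\right)^{2}$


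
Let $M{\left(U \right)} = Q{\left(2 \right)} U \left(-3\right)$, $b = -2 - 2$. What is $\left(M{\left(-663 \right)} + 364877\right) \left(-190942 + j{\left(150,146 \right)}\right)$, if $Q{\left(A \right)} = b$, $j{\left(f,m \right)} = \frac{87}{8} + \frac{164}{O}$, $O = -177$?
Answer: $- \frac{96497084821985}{1416} \approx -6.8148 \cdot 10^{10}$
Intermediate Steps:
$b = -4$
$j{\left(f,m \right)} = \frac{14087}{1416}$ ($j{\left(f,m \right)} = \frac{87}{8} + \frac{164}{-177} = 87 \cdot \frac{1}{8} + 164 \left(- \frac{1}{177}\right) = \frac{87}{8} - \frac{164}{177} = \frac{14087}{1416}$)
$Q{\left(A \right)} = -4$
$M{\left(U \right)} = 12 U$ ($M{\left(U \right)} = - 4 U \left(-3\right) = 12 U$)
$\left(M{\left(-663 \right)} + 364877\right) \left(-190942 + j{\left(150,146 \right)}\right) = \left(12 \left(-663\right) + 364877\right) \left(-190942 + \frac{14087}{1416}\right) = \left(-7956 + 364877\right) \left(- \frac{270359785}{1416}\right) = 356921 \left(- \frac{270359785}{1416}\right) = - \frac{96497084821985}{1416}$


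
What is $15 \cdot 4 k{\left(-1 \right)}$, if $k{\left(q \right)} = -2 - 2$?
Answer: $-240$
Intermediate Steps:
$k{\left(q \right)} = -4$ ($k{\left(q \right)} = -2 - 2 = -4$)
$15 \cdot 4 k{\left(-1 \right)} = 15 \cdot 4 \left(-4\right) = 60 \left(-4\right) = -240$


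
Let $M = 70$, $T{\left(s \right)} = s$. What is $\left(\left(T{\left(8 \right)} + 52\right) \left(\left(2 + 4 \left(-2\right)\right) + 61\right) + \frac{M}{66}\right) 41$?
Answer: $\frac{4466335}{33} \approx 1.3534 \cdot 10^{5}$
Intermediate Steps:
$\left(\left(T{\left(8 \right)} + 52\right) \left(\left(2 + 4 \left(-2\right)\right) + 61\right) + \frac{M}{66}\right) 41 = \left(\left(8 + 52\right) \left(\left(2 + 4 \left(-2\right)\right) + 61\right) + \frac{70}{66}\right) 41 = \left(60 \left(\left(2 - 8\right) + 61\right) + 70 \cdot \frac{1}{66}\right) 41 = \left(60 \left(-6 + 61\right) + \frac{35}{33}\right) 41 = \left(60 \cdot 55 + \frac{35}{33}\right) 41 = \left(3300 + \frac{35}{33}\right) 41 = \frac{108935}{33} \cdot 41 = \frac{4466335}{33}$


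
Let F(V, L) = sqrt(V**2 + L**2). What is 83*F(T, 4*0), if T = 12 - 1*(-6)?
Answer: 1494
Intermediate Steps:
T = 18 (T = 12 + 6 = 18)
F(V, L) = sqrt(L**2 + V**2)
83*F(T, 4*0) = 83*sqrt((4*0)**2 + 18**2) = 83*sqrt(0**2 + 324) = 83*sqrt(0 + 324) = 83*sqrt(324) = 83*18 = 1494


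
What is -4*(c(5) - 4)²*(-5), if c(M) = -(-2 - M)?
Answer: 180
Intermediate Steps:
c(M) = 2 + M
-4*(c(5) - 4)²*(-5) = -4*((2 + 5) - 4)²*(-5) = -4*(7 - 4)²*(-5) = -4*3²*(-5) = -4*9*(-5) = -36*(-5) = 180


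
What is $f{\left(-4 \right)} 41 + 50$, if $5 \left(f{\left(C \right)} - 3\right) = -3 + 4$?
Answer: $\frac{906}{5} \approx 181.2$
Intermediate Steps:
$f{\left(C \right)} = \frac{16}{5}$ ($f{\left(C \right)} = 3 + \frac{-3 + 4}{5} = 3 + \frac{1}{5} \cdot 1 = 3 + \frac{1}{5} = \frac{16}{5}$)
$f{\left(-4 \right)} 41 + 50 = \frac{16}{5} \cdot 41 + 50 = \frac{656}{5} + 50 = \frac{906}{5}$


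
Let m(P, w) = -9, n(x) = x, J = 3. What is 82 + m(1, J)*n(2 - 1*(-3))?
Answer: 37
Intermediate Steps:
82 + m(1, J)*n(2 - 1*(-3)) = 82 - 9*(2 - 1*(-3)) = 82 - 9*(2 + 3) = 82 - 9*5 = 82 - 45 = 37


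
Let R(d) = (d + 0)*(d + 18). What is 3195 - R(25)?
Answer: 2120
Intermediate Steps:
R(d) = d*(18 + d)
3195 - R(25) = 3195 - 25*(18 + 25) = 3195 - 25*43 = 3195 - 1*1075 = 3195 - 1075 = 2120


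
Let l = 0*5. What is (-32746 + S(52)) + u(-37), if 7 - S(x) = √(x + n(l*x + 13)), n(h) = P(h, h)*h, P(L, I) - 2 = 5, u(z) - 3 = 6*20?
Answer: -32616 - √143 ≈ -32628.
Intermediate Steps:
l = 0
u(z) = 123 (u(z) = 3 + 6*20 = 3 + 120 = 123)
P(L, I) = 7 (P(L, I) = 2 + 5 = 7)
n(h) = 7*h
S(x) = 7 - √(91 + x) (S(x) = 7 - √(x + 7*(0*x + 13)) = 7 - √(x + 7*(0 + 13)) = 7 - √(x + 7*13) = 7 - √(x + 91) = 7 - √(91 + x))
(-32746 + S(52)) + u(-37) = (-32746 + (7 - √(91 + 52))) + 123 = (-32746 + (7 - √143)) + 123 = (-32739 - √143) + 123 = -32616 - √143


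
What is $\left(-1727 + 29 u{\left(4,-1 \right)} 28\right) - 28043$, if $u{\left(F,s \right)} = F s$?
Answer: $-33018$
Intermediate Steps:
$\left(-1727 + 29 u{\left(4,-1 \right)} 28\right) - 28043 = \left(-1727 + 29 \cdot 4 \left(-1\right) 28\right) - 28043 = \left(-1727 + 29 \left(-4\right) 28\right) - 28043 = \left(-1727 - 3248\right) - 28043 = -4975 - 28043 = -33018$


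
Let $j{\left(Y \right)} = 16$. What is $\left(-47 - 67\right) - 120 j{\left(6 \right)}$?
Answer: $-2034$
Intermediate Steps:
$\left(-47 - 67\right) - 120 j{\left(6 \right)} = \left(-47 - 67\right) - 1920 = -114 - 1920 = -2034$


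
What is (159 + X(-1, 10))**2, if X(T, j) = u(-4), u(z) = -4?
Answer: 24025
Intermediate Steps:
X(T, j) = -4
(159 + X(-1, 10))**2 = (159 - 4)**2 = 155**2 = 24025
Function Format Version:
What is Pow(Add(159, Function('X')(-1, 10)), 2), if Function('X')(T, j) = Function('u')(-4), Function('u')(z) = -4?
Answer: 24025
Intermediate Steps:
Function('X')(T, j) = -4
Pow(Add(159, Function('X')(-1, 10)), 2) = Pow(Add(159, -4), 2) = Pow(155, 2) = 24025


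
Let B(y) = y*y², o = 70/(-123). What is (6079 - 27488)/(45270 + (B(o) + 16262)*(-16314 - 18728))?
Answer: 39839301603/1060324389139378 ≈ 3.7573e-5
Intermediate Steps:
o = -70/123 (o = 70*(-1/123) = -70/123 ≈ -0.56911)
B(y) = y³
(6079 - 27488)/(45270 + (B(o) + 16262)*(-16314 - 18728)) = (6079 - 27488)/(45270 + ((-70/123)³ + 16262)*(-16314 - 18728)) = -21409/(45270 + (-343000/1860867 + 16262)*(-35042)) = -21409/(45270 + (30261076154/1860867)*(-35042)) = -21409/(45270 - 1060408630588468/1860867) = -21409/(-1060324389139378/1860867) = -21409*(-1860867/1060324389139378) = 39839301603/1060324389139378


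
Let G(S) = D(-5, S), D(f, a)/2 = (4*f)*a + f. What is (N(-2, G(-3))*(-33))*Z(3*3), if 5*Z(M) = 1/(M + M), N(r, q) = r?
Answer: 11/15 ≈ 0.73333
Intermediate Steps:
D(f, a) = 2*f + 8*a*f (D(f, a) = 2*((4*f)*a + f) = 2*(4*a*f + f) = 2*(f + 4*a*f) = 2*f + 8*a*f)
G(S) = -10 - 40*S (G(S) = 2*(-5)*(1 + 4*S) = -10 - 40*S)
Z(M) = 1/(10*M) (Z(M) = 1/(5*(M + M)) = 1/(5*((2*M))) = (1/(2*M))/5 = 1/(10*M))
(N(-2, G(-3))*(-33))*Z(3*3) = (-2*(-33))*(1/(10*((3*3)))) = 66*((⅒)/9) = 66*((⅒)*(⅑)) = 66*(1/90) = 11/15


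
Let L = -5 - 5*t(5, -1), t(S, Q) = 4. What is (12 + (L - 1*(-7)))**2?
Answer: 36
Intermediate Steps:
L = -25 (L = -5 - 5*4 = -5 - 20 = -25)
(12 + (L - 1*(-7)))**2 = (12 + (-25 - 1*(-7)))**2 = (12 + (-25 + 7))**2 = (12 - 18)**2 = (-6)**2 = 36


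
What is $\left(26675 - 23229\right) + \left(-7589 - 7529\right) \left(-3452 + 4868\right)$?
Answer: $-21403642$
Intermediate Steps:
$\left(26675 - 23229\right) + \left(-7589 - 7529\right) \left(-3452 + 4868\right) = 3446 - 21407088 = -21403642$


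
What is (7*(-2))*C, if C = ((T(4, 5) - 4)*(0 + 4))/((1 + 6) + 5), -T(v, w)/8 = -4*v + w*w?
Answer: 1064/3 ≈ 354.67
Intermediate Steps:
T(v, w) = -8*w² + 32*v (T(v, w) = -8*(-4*v + w*w) = -8*(-4*v + w²) = -8*(w² - 4*v) = -8*w² + 32*v)
C = -76/3 (C = (((-8*5² + 32*4) - 4)*(0 + 4))/((1 + 6) + 5) = (((-8*25 + 128) - 4)*4)/(7 + 5) = (((-200 + 128) - 4)*4)/12 = ((-72 - 4)*4)*(1/12) = -76*4*(1/12) = -304*1/12 = -76/3 ≈ -25.333)
(7*(-2))*C = (7*(-2))*(-76/3) = -14*(-76/3) = 1064/3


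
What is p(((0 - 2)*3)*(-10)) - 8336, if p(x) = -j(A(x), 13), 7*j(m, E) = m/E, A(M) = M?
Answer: -758636/91 ≈ -8336.7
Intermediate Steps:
j(m, E) = m/(7*E) (j(m, E) = (m/E)/7 = m/(7*E))
p(x) = -x/91 (p(x) = -x/(7*13) = -x/91)
p(((0 - 2)*3)*(-10)) - 8336 = -(0 - 2)*3*(-10)/91 - 8336 = -(-2*3)*(-10)/91 - 8336 = -(-6)*(-10)/91 - 8336 = -1/91*60 - 8336 = -60/91 - 8336 = -758636/91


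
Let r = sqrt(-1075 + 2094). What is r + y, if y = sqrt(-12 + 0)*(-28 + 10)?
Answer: sqrt(1019) - 36*I*sqrt(3) ≈ 31.922 - 62.354*I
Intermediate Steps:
y = -36*I*sqrt(3) (y = sqrt(-12)*(-18) = (2*I*sqrt(3))*(-18) = -36*I*sqrt(3) ≈ -62.354*I)
r = sqrt(1019) ≈ 31.922
r + y = sqrt(1019) - 36*I*sqrt(3)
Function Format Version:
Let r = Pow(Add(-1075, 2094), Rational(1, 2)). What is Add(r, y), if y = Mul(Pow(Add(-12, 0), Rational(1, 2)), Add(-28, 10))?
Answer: Add(Pow(1019, Rational(1, 2)), Mul(-36, I, Pow(3, Rational(1, 2)))) ≈ Add(31.922, Mul(-62.354, I))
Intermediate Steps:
y = Mul(-36, I, Pow(3, Rational(1, 2))) (y = Mul(Pow(-12, Rational(1, 2)), -18) = Mul(Mul(2, I, Pow(3, Rational(1, 2))), -18) = Mul(-36, I, Pow(3, Rational(1, 2))) ≈ Mul(-62.354, I))
r = Pow(1019, Rational(1, 2)) ≈ 31.922
Add(r, y) = Add(Pow(1019, Rational(1, 2)), Mul(-36, I, Pow(3, Rational(1, 2))))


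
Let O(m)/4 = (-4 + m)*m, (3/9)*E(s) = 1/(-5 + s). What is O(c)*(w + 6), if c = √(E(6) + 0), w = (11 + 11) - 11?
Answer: 204 - 272*√3 ≈ -267.12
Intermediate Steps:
w = 11 (w = 22 - 11 = 11)
E(s) = 3/(-5 + s)
c = √3 (c = √(3/(-5 + 6) + 0) = √(3/1 + 0) = √(3*1 + 0) = √(3 + 0) = √3 ≈ 1.7320)
O(m) = 4*m*(-4 + m) (O(m) = 4*((-4 + m)*m) = 4*(m*(-4 + m)) = 4*m*(-4 + m))
O(c)*(w + 6) = (4*√3*(-4 + √3))*(11 + 6) = (4*√3*(-4 + √3))*17 = 68*√3*(-4 + √3)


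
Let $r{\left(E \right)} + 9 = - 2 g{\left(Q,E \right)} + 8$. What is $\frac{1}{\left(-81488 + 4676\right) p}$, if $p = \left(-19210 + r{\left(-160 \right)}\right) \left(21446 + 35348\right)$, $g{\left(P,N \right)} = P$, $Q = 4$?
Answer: $\frac{1}{83842132731432} \approx 1.1927 \cdot 10^{-14}$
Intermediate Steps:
$r{\left(E \right)} = -9$ ($r{\left(E \right)} = -9 + \left(\left(-2\right) 4 + 8\right) = -9 + \left(-8 + 8\right) = -9 + 0 = -9$)
$p = -1091523886$ ($p = \left(-19210 - 9\right) \left(21446 + 35348\right) = \left(-19219\right) 56794 = -1091523886$)
$\frac{1}{\left(-81488 + 4676\right) p} = \frac{1}{\left(-81488 + 4676\right) \left(-1091523886\right)} = \frac{1}{-76812} \left(- \frac{1}{1091523886}\right) = \left(- \frac{1}{76812}\right) \left(- \frac{1}{1091523886}\right) = \frac{1}{83842132731432}$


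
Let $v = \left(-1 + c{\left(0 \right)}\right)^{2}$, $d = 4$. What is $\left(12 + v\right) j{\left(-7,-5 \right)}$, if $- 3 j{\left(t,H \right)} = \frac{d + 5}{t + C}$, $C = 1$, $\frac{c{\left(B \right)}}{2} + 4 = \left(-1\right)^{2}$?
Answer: $\frac{61}{2} \approx 30.5$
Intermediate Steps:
$c{\left(B \right)} = -6$ ($c{\left(B \right)} = -8 + 2 \left(-1\right)^{2} = -8 + 2 \cdot 1 = -8 + 2 = -6$)
$j{\left(t,H \right)} = - \frac{3}{1 + t}$ ($j{\left(t,H \right)} = - \frac{\left(4 + 5\right) \frac{1}{t + 1}}{3} = - \frac{9 \frac{1}{1 + t}}{3} = - \frac{3}{1 + t}$)
$v = 49$ ($v = \left(-1 - 6\right)^{2} = \left(-7\right)^{2} = 49$)
$\left(12 + v\right) j{\left(-7,-5 \right)} = \left(12 + 49\right) \left(- \frac{3}{1 - 7}\right) = 61 \left(- \frac{3}{-6}\right) = 61 \left(\left(-3\right) \left(- \frac{1}{6}\right)\right) = 61 \cdot \frac{1}{2} = \frac{61}{2}$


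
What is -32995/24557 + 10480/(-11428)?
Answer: -158606055/70159349 ≈ -2.2607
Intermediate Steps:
-32995/24557 + 10480/(-11428) = -32995*1/24557 + 10480*(-1/11428) = -32995/24557 - 2620/2857 = -158606055/70159349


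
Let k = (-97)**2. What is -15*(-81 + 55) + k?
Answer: 9799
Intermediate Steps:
k = 9409
-15*(-81 + 55) + k = -15*(-81 + 55) + 9409 = -15*(-26) + 9409 = 390 + 9409 = 9799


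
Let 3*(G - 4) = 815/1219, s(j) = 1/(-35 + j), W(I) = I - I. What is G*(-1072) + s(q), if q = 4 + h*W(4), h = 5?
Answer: -513205433/113367 ≈ -4526.9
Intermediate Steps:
W(I) = 0
q = 4 (q = 4 + 5*0 = 4 + 0 = 4)
G = 15443/3657 (G = 4 + (815/1219)/3 = 4 + (815*(1/1219))/3 = 4 + (⅓)*(815/1219) = 4 + 815/3657 = 15443/3657 ≈ 4.2229)
G*(-1072) + s(q) = (15443/3657)*(-1072) + 1/(-35 + 4) = -16554896/3657 + 1/(-31) = -16554896/3657 - 1/31 = -513205433/113367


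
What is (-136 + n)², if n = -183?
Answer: 101761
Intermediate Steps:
(-136 + n)² = (-136 - 183)² = (-319)² = 101761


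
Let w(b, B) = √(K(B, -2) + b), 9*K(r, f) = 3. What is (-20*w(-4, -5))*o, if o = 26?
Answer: -520*I*√33/3 ≈ -995.72*I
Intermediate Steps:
K(r, f) = ⅓ (K(r, f) = (⅑)*3 = ⅓)
w(b, B) = √(⅓ + b)
(-20*w(-4, -5))*o = -20*√(3 + 9*(-4))/3*26 = -20*√(3 - 36)/3*26 = -20*√(-33)/3*26 = -20*I*√33/3*26 = -520*I*√33/3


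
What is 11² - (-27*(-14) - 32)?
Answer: -225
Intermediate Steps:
11² - (-27*(-14) - 32) = 121 - (378 - 32) = 121 - 1*346 = 121 - 346 = -225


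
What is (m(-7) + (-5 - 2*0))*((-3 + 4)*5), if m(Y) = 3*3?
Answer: 20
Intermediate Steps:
m(Y) = 9
(m(-7) + (-5 - 2*0))*((-3 + 4)*5) = (9 + (-5 - 2*0))*((-3 + 4)*5) = (9 + (-5 + 0))*(1*5) = (9 - 5)*5 = 4*5 = 20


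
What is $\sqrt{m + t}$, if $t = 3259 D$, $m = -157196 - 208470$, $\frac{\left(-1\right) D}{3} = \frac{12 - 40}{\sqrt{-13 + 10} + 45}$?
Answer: $\frac{\sqrt{-60770969 - 22813 i \sqrt{3}}}{13} \approx 0.19495 - 599.66 i$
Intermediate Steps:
$D = \frac{84}{45 + i \sqrt{3}}$ ($D = - 3 \frac{12 - 40}{\sqrt{-13 + 10} + 45} = - 3 \left(- \frac{28}{\sqrt{-3} + 45}\right) = - 3 \left(- \frac{28}{i \sqrt{3} + 45}\right) = - 3 \left(- \frac{28}{45 + i \sqrt{3}}\right) = \frac{84}{45 + i \sqrt{3}} \approx 1.8639 - 0.071742 i$)
$m = -365666$
$t = \frac{1026585}{169} - \frac{22813 i \sqrt{3}}{169}$ ($t = 3259 \left(\frac{315}{169} - \frac{7 i \sqrt{3}}{169}\right) = \frac{1026585}{169} - \frac{22813 i \sqrt{3}}{169} \approx 6074.5 - 233.81 i$)
$\sqrt{m + t} = \sqrt{-365666 + \left(\frac{1026585}{169} - \frac{22813 i \sqrt{3}}{169}\right)} = \sqrt{- \frac{60770969}{169} - \frac{22813 i \sqrt{3}}{169}}$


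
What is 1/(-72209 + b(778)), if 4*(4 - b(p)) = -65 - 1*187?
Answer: -1/72142 ≈ -1.3862e-5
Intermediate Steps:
b(p) = 67 (b(p) = 4 - (-65 - 1*187)/4 = 4 - (-65 - 187)/4 = 4 - ¼*(-252) = 4 + 63 = 67)
1/(-72209 + b(778)) = 1/(-72209 + 67) = 1/(-72142) = -1/72142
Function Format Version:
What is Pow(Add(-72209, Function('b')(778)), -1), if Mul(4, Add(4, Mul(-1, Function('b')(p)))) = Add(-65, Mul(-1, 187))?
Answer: Rational(-1, 72142) ≈ -1.3862e-5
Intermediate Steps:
Function('b')(p) = 67 (Function('b')(p) = Add(4, Mul(Rational(-1, 4), Add(-65, Mul(-1, 187)))) = Add(4, Mul(Rational(-1, 4), Add(-65, -187))) = Add(4, Mul(Rational(-1, 4), -252)) = Add(4, 63) = 67)
Pow(Add(-72209, Function('b')(778)), -1) = Pow(Add(-72209, 67), -1) = Pow(-72142, -1) = Rational(-1, 72142)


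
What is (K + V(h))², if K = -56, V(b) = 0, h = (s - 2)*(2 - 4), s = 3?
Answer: 3136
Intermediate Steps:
h = -2 (h = (3 - 2)*(2 - 4) = 1*(-2) = -2)
(K + V(h))² = (-56 + 0)² = (-56)² = 3136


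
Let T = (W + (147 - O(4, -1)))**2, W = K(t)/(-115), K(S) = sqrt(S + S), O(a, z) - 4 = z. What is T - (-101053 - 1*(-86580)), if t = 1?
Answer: 465639027/13225 - 288*sqrt(2)/115 ≈ 35205.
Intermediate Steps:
O(a, z) = 4 + z
K(S) = sqrt(2)*sqrt(S) (K(S) = sqrt(2*S) = sqrt(2)*sqrt(S))
W = -sqrt(2)/115 (W = (sqrt(2)*sqrt(1))/(-115) = (sqrt(2)*1)*(-1/115) = sqrt(2)*(-1/115) = -sqrt(2)/115 ≈ -0.012298)
T = (144 - sqrt(2)/115)**2 (T = (-sqrt(2)/115 + (147 - (4 - 1)))**2 = (-sqrt(2)/115 + (147 - 1*3))**2 = (-sqrt(2)/115 + (147 - 3))**2 = (-sqrt(2)/115 + 144)**2 = (144 - sqrt(2)/115)**2 ≈ 20732.)
T - (-101053 - 1*(-86580)) = (16560 - sqrt(2))**2/13225 - (-101053 - 1*(-86580)) = (16560 - sqrt(2))**2/13225 - (-101053 + 86580) = (16560 - sqrt(2))**2/13225 - 1*(-14473) = (16560 - sqrt(2))**2/13225 + 14473 = 14473 + (16560 - sqrt(2))**2/13225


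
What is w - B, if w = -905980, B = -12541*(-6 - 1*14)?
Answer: -1156800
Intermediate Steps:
B = 250820 (B = -12541*(-6 - 14) = -12541*(-20) = 250820)
w - B = -905980 - 1*250820 = -905980 - 250820 = -1156800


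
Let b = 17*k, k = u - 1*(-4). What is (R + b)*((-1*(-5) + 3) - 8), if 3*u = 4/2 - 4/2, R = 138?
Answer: 0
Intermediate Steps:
u = 0 (u = (4/2 - 4/2)/3 = (4*(½) - 4*½)/3 = (2 - 2)/3 = (⅓)*0 = 0)
k = 4 (k = 0 - 1*(-4) = 0 + 4 = 4)
b = 68 (b = 17*4 = 68)
(R + b)*((-1*(-5) + 3) - 8) = (138 + 68)*((-1*(-5) + 3) - 8) = 206*((5 + 3) - 8) = 206*(8 - 8) = 206*0 = 0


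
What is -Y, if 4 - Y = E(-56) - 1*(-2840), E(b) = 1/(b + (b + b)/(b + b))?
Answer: 155979/55 ≈ 2836.0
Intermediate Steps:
E(b) = 1/(1 + b) (E(b) = 1/(b + (2*b)/((2*b))) = 1/(b + (2*b)*(1/(2*b))) = 1/(b + 1) = 1/(1 + b))
Y = -155979/55 (Y = 4 - (1/(1 - 56) - 1*(-2840)) = 4 - (1/(-55) + 2840) = 4 - (-1/55 + 2840) = 4 - 1*156199/55 = 4 - 156199/55 = -155979/55 ≈ -2836.0)
-Y = -1*(-155979/55) = 155979/55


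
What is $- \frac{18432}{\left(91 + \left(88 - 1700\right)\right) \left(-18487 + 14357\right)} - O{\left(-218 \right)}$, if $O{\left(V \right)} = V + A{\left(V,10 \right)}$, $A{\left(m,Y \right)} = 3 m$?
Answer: $\frac{304313896}{348985} \approx 872.0$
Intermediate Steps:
$O{\left(V \right)} = 4 V$ ($O{\left(V \right)} = V + 3 V = 4 V$)
$- \frac{18432}{\left(91 + \left(88 - 1700\right)\right) \left(-18487 + 14357\right)} - O{\left(-218 \right)} = - \frac{18432}{\left(91 + \left(88 - 1700\right)\right) \left(-18487 + 14357\right)} - 4 \left(-218\right) = - \frac{18432}{\left(91 + \left(88 - 1700\right)\right) \left(-4130\right)} - -872 = - \frac{18432}{\left(91 - 1612\right) \left(-4130\right)} + 872 = - \frac{18432}{\left(-1521\right) \left(-4130\right)} + 872 = - \frac{18432}{6281730} + 872 = \left(-18432\right) \frac{1}{6281730} + 872 = - \frac{1024}{348985} + 872 = \frac{304313896}{348985}$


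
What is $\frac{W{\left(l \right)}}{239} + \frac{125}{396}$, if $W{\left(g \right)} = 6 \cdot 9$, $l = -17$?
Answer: $\frac{51259}{94644} \approx 0.5416$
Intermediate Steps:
$W{\left(g \right)} = 54$
$\frac{W{\left(l \right)}}{239} + \frac{125}{396} = \frac{54}{239} + \frac{125}{396} = \frac{51259}{94644}$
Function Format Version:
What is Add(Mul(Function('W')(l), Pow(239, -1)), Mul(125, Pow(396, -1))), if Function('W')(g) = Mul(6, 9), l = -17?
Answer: Rational(51259, 94644) ≈ 0.54160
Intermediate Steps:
Function('W')(g) = 54
Add(Mul(Function('W')(l), Pow(239, -1)), Mul(125, Pow(396, -1))) = Add(Mul(54, Pow(239, -1)), Mul(125, Pow(396, -1))) = Add(Mul(54, Rational(1, 239)), Mul(125, Rational(1, 396))) = Add(Rational(54, 239), Rational(125, 396)) = Rational(51259, 94644)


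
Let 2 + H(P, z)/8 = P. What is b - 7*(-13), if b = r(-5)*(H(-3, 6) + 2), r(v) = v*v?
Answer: -859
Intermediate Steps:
r(v) = v**2
H(P, z) = -16 + 8*P
b = -950 (b = (-5)**2*((-16 + 8*(-3)) + 2) = 25*((-16 - 24) + 2) = 25*(-40 + 2) = 25*(-38) = -950)
b - 7*(-13) = -950 - 7*(-13) = -950 + 91 = -859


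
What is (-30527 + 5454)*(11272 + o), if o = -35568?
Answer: 609173608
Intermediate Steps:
(-30527 + 5454)*(11272 + o) = (-30527 + 5454)*(11272 - 35568) = -25073*(-24296) = 609173608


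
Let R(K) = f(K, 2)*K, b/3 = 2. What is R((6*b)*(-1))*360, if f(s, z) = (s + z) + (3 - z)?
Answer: 427680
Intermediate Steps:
b = 6 (b = 3*2 = 6)
f(s, z) = 3 + s
R(K) = K*(3 + K) (R(K) = (3 + K)*K = K*(3 + K))
R((6*b)*(-1))*360 = (((6*6)*(-1))*(3 + (6*6)*(-1)))*360 = ((36*(-1))*(3 + 36*(-1)))*360 = -36*(3 - 36)*360 = -36*(-33)*360 = 1188*360 = 427680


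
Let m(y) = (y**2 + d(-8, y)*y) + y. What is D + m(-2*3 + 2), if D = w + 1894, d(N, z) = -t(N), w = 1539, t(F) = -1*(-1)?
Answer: 3449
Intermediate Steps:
t(F) = 1
d(N, z) = -1 (d(N, z) = -1*1 = -1)
m(y) = y**2 (m(y) = (y**2 - y) + y = y**2)
D = 3433 (D = 1539 + 1894 = 3433)
D + m(-2*3 + 2) = 3433 + (-2*3 + 2)**2 = 3433 + (-6 + 2)**2 = 3433 + (-4)**2 = 3433 + 16 = 3449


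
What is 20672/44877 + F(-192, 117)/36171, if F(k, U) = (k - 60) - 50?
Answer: 244724686/541081989 ≈ 0.45229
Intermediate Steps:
F(k, U) = -110 + k (F(k, U) = (-60 + k) - 50 = -110 + k)
20672/44877 + F(-192, 117)/36171 = 20672/44877 + (-110 - 192)/36171 = 20672*(1/44877) - 302*1/36171 = 20672/44877 - 302/36171 = 244724686/541081989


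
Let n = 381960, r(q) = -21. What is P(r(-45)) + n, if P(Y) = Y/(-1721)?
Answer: 657353181/1721 ≈ 3.8196e+5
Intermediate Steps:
P(Y) = -Y/1721 (P(Y) = Y*(-1/1721) = -Y/1721)
P(r(-45)) + n = -1/1721*(-21) + 381960 = 21/1721 + 381960 = 657353181/1721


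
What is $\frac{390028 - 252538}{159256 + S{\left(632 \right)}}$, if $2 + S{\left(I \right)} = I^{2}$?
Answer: $\frac{22915}{93113} \approx 0.2461$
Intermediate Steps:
$S{\left(I \right)} = -2 + I^{2}$
$\frac{390028 - 252538}{159256 + S{\left(632 \right)}} = \frac{390028 - 252538}{159256 - \left(2 - 632^{2}\right)} = \frac{137490}{159256 + \left(-2 + 399424\right)} = \frac{137490}{159256 + 399422} = \frac{137490}{558678} = 137490 \cdot \frac{1}{558678} = \frac{22915}{93113}$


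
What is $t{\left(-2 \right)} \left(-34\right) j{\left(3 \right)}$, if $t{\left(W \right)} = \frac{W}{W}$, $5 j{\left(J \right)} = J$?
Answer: $- \frac{102}{5} \approx -20.4$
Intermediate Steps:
$j{\left(J \right)} = \frac{J}{5}$
$t{\left(W \right)} = 1$
$t{\left(-2 \right)} \left(-34\right) j{\left(3 \right)} = 1 \left(-34\right) \frac{1}{5} \cdot 3 = \left(-34\right) \frac{3}{5} = - \frac{102}{5}$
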